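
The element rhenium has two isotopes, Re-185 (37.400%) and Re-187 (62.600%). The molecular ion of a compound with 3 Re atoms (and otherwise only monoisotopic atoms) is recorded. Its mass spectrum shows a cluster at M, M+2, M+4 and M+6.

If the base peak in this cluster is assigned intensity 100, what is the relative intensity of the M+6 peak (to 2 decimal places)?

55.79

Term probabilities: M 0.0523, M+2 0.2627, M+4 0.4397, M+6 0.2453. Base peak = M+4.
P(M+4) = C(3,2) × 0.37400^1 × 0.62600^2 = 3 × 0.3740 × 0.391876 = 0.439685 (base)
P(M+6) = C(3,3) × 0.37400^0 × 0.62600^3 = 1 × 1.0000 × 0.24531438 = 0.245314
Relative intensity = 0.245314 / 0.439685 × 100 = 55.79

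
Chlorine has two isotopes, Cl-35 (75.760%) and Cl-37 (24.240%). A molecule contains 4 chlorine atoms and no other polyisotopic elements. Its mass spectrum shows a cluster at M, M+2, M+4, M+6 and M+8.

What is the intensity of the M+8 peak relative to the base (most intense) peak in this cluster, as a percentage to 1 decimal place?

0.8%

Binomial terms of (0.75760 + 0.24240)^4: M 0.3294, M+2 0.4216, M+4 0.2023, M+6 0.0432, M+8 0.0035 → M+2 is the base peak.
P(M+2) = C(4,1) × 0.75760^3 × 0.24240^1 = 4 × 0.4348304 × 0.2424 = 0.421612 (base)
P(M+8) = C(4,4) × 0.75760^0 × 0.24240^4 = 1 × 1.0000 × 0.00345247 = 0.003452
Relative intensity = 0.003452 / 0.421612 × 100 = 0.8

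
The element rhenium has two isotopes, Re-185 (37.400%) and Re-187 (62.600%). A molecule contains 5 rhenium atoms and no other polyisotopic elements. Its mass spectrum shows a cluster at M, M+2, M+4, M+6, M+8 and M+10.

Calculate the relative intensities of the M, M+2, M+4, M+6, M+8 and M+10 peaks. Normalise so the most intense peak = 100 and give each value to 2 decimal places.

2.13 : 17.85 : 59.74 : 100.00 : 83.69 : 28.02

Each Re atom is independently Re-185 (p = 0.37400) or Re-187 (q = 0.62600); the cluster is the binomial expansion (p + q)^5.
P(M) = 0.37400^5 = 0.007317
P(M+2) = 5 × 0.37400^4 × 0.62600^1 = 0.061239
P(M+4) = 10 × 0.37400^3 × 0.62600^2 = 0.205005
P(M+6) = 10 × 0.37400^2 × 0.62600^3 = 0.343136
P(M+8) = 5 × 0.37400^1 × 0.62600^4 = 0.287170
P(M+10) = 0.62600^5 = 0.096133
The M+6 peak is largest (0.343136); scaling to 100 gives 2.13 : 17.85 : 59.74 : 100.00 : 83.69 : 28.02.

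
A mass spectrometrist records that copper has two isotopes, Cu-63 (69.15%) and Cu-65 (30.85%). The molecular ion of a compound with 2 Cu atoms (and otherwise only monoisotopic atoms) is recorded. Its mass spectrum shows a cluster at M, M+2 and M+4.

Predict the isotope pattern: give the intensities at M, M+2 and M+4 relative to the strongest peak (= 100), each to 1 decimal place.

100.0 : 89.2 : 19.9

The 2 Cu atoms are independent, so intensities follow the terms of (0.6915 + 0.3085)^2.
P(M) = 0.6915^2 = 0.478172
P(M+2) = 2 × 0.6915^1 × 0.3085^1 = 0.426656
P(M+4) = 0.3085^2 = 0.095172
The M peak is largest (0.478172); scaling to 100 gives 100.0 : 89.2 : 19.9.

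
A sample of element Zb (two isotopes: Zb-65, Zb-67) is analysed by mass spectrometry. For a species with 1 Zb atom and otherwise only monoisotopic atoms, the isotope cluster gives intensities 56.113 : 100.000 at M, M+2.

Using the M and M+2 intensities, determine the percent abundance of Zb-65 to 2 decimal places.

35.94%

If p is the fraction of Zb that is Zb-65, then I(M+2)/I(M) = [C(1,1)·p^0·(1−p)] / p^1 = 1·(1−p)/p = 100.000/56.113 = 1.7821
(1−p)/p = 1.7821/1 = 1.7821  ⇒  p = 1/(1 + 1.7821) = 0.3594
Zb-65: 35.94%, Zb-67: 64.06%.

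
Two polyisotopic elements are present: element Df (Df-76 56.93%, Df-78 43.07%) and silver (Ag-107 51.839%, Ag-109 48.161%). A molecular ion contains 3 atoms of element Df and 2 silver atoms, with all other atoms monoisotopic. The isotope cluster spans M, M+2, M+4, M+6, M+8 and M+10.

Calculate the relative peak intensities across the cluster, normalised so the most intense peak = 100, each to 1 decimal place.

14.7 : 60.7 : 100.0 : 82.1 : 33.6 : 5.5

Element Df pattern (n=3): 0.18451155 : 0.41877283 : 0.3168197 : 0.07989592
Silver pattern (n=2): 0.26872819 : 0.49932362 : 0.23194819
Convolve the two distributions (both contribute in 2-u steps):
  M: 0.18451155×0.26872819 = 0.049583
  M+2: 0.18451155×0.49932362 + 0.41877283×0.26872819 = 0.204667
  M+4: 0.18451155×0.23194819 + 0.41877283×0.49932362 + 0.3168197×0.26872819 = 0.337039
  M+6: 0.41877283×0.23194819 + 0.3168197×0.49932362 + 0.07989592×0.26872819 = 0.276799
  M+8: 0.3168197×0.23194819 + 0.07989592×0.49932362 = 0.113380
  M+10: 0.07989592×0.23194819 = 0.018532
Scale to base peak (0.337039) = 100: 14.7 : 60.7 : 100.0 : 82.1 : 33.6 : 5.5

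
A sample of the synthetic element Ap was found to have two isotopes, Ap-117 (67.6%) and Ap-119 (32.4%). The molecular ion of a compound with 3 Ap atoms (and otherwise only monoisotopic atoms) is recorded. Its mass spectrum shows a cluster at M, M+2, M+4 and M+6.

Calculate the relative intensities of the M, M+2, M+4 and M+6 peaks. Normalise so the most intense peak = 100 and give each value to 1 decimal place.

The 3 Ap atoms are independent, so intensities follow the terms of (0.676 + 0.324)^3.
P(M) = 0.676^3 = 0.308916
P(M+2) = 3 × 0.676^2 × 0.324^1 = 0.444181
P(M+4) = 3 × 0.676^1 × 0.324^2 = 0.212891
P(M+6) = 0.324^3 = 0.034012
The M+2 peak is largest (0.444181); scaling to 100 gives 69.5 : 100.0 : 47.9 : 7.7.

69.5 : 100.0 : 47.9 : 7.7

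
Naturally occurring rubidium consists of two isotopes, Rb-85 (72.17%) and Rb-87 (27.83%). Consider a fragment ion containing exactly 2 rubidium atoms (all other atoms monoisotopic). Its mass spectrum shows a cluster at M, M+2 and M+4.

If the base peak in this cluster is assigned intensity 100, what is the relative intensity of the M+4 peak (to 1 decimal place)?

Term probabilities: M 0.5209, M+2 0.4017, M+4 0.0775. Base peak = M.
P(M) = C(2,0) × 0.7217^2 × 0.2783^0 = 1 × 0.52085089 × 1.0000 = 0.520851 (base)
P(M+4) = C(2,2) × 0.7217^0 × 0.2783^2 = 1 × 1.0000 × 0.07745089 = 0.077451
Relative intensity = 0.077451 / 0.520851 × 100 = 14.9

14.9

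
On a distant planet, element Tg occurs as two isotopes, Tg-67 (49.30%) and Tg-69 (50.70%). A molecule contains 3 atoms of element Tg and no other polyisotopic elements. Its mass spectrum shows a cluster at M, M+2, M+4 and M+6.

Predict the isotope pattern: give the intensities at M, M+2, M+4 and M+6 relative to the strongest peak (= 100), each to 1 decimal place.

31.5 : 97.2 : 100.0 : 34.3

Each Tg atom is independently Tg-67 (p = 0.4930) or Tg-69 (q = 0.5070); the cluster is the binomial expansion (p + q)^3.
P(M) = 0.4930^3 = 0.119823
P(M+2) = 3 × 0.4930^2 × 0.5070^1 = 0.369678
P(M+4) = 3 × 0.4930^1 × 0.5070^2 = 0.380175
P(M+6) = 0.5070^3 = 0.130324
The M+4 peak is largest (0.380175); scaling to 100 gives 31.5 : 97.2 : 100.0 : 34.3.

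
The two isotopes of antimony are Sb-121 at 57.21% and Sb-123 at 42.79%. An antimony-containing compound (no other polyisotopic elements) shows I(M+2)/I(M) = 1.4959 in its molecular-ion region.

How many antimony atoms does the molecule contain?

The M+2/M ratio from n Sb atoms is n · q/p = n · 0.4279/0.5721.
n = 1.4959 × 0.5721/0.4279 = 2.00 ≈ 2

2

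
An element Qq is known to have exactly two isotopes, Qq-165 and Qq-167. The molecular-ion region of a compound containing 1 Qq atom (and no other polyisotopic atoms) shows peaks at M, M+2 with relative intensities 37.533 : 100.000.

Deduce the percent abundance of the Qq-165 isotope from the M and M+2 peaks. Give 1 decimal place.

Let p = fractional abundance of Qq-165. I(M+2)/I(M) = [C(1,1)·p^0·(1−p)] / p^1 = 1·(1−p)/p = 100.000/37.533 = 2.6643
(1−p)/p = 2.6643/1 = 2.6643  ⇒  p = 1/(1 + 2.6643) = 0.2729
Qq-165: 27.3%, Qq-167: 72.7%.

27.3%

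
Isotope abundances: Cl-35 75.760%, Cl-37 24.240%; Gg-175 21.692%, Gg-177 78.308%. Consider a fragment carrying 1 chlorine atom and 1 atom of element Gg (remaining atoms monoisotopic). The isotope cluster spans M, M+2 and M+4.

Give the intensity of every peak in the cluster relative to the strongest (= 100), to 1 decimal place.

25.4 : 100.0 : 29.4

Chlorine pattern (n=1): 0.7576 : 0.2424
Element Gg pattern (n=1): 0.21692 : 0.78308
Convolve the two distributions (both contribute in 2-u steps):
  M: 0.7576×0.21692 = 0.164339
  M+2: 0.7576×0.78308 + 0.2424×0.21692 = 0.645843
  M+4: 0.2424×0.78308 = 0.189819
Scale to base peak (0.645843) = 100: 25.4 : 100.0 : 29.4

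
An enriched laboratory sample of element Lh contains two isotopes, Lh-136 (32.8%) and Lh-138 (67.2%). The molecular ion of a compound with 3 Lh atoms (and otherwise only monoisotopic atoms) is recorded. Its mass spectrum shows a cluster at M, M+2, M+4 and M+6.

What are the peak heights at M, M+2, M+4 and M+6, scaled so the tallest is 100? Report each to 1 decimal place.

Each Lh atom is independently Lh-136 (p = 0.328) or Lh-138 (q = 0.672); the cluster is the binomial expansion (p + q)^3.
P(M) = 0.328^3 = 0.035288
P(M+2) = 3 × 0.328^2 × 0.672^1 = 0.216889
P(M+4) = 3 × 0.328^1 × 0.672^2 = 0.444359
P(M+6) = 0.672^3 = 0.303464
The M+4 peak is largest (0.444359); scaling to 100 gives 7.9 : 48.8 : 100.0 : 68.3.

7.9 : 48.8 : 100.0 : 68.3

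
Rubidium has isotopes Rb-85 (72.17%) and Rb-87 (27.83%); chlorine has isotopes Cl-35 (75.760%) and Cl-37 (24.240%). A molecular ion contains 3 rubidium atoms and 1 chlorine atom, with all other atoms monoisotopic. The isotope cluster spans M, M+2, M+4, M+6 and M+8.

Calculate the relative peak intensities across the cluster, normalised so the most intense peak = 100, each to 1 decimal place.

67.7 : 100.0 : 55.3 : 13.5 : 1.2

Rubidium pattern (n=3): 0.37589809 : 0.43485841 : 0.16768892 : 0.02155458
Chlorine pattern (n=1): 0.7576 : 0.2424
Convolve the two distributions (both contribute in 2-u steps):
  M: 0.37589809×0.7576 = 0.284780
  M+2: 0.37589809×0.2424 + 0.43485841×0.7576 = 0.420566
  M+4: 0.43485841×0.2424 + 0.16768892×0.7576 = 0.232451
  M+6: 0.16768892×0.2424 + 0.02155458×0.7576 = 0.056978
  M+8: 0.02155458×0.2424 = 0.005225
Scale to base peak (0.420566) = 100: 67.7 : 100.0 : 55.3 : 13.5 : 1.2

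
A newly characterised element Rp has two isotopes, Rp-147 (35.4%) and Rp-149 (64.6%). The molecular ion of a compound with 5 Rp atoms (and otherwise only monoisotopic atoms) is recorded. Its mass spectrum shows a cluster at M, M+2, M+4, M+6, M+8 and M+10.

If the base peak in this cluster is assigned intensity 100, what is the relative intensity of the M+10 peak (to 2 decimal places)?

Term probabilities: M 0.0056, M+2 0.0507, M+4 0.1851, M+6 0.3378, M+8 0.3083, M+10 0.1125. Base peak = M+6.
P(M+6) = C(5,3) × 0.354^2 × 0.646^3 = 10 × 0.125316 × 0.26958614 = 0.337835 (base)
P(M+10) = C(5,5) × 0.354^0 × 0.646^5 = 1 × 1.0000 × 0.11250261 = 0.112503
Relative intensity = 0.112503 / 0.337835 × 100 = 33.30

33.30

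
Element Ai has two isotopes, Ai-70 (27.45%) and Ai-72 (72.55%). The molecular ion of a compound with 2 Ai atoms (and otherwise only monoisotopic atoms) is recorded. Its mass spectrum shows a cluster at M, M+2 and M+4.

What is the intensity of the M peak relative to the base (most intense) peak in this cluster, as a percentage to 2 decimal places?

(0.2745 + 0.7255)^2 gives M 0.0754, M+2 0.3983, M+4 0.5264; the largest is M+4.
P(M+4) = C(2,2) × 0.2745^0 × 0.7255^2 = 1 × 1.0000 × 0.52635025 = 0.526350 (base)
P(M) = C(2,0) × 0.2745^2 × 0.7255^0 = 1 × 0.07535025 × 1.0000 = 0.075350
Relative intensity = 0.075350 / 0.526350 × 100 = 14.32

14.32%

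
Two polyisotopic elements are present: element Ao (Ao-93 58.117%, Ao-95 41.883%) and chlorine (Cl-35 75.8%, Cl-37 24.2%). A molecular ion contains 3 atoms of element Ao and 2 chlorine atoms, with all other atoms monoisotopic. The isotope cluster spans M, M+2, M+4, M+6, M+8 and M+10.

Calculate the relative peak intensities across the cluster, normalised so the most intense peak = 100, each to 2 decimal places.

32.89 : 92.11 : 100.00 : 52.28 : 13.08 : 1.25

Element Ao pattern (n=3): 0.19629515 : 0.42439026 : 0.30584403 : 0.07347056
Chlorine pattern (n=2): 0.574564 : 0.366872 : 0.058564
Convolve the two distributions (both contribute in 2-u steps):
  M: 0.19629515×0.574564 = 0.112784
  M+2: 0.19629515×0.366872 + 0.42439026×0.574564 = 0.315855
  M+4: 0.19629515×0.058564 + 0.42439026×0.366872 + 0.30584403×0.574564 = 0.342920
  M+6: 0.42439026×0.058564 + 0.30584403×0.366872 + 0.07347056×0.574564 = 0.179273
  M+8: 0.30584403×0.058564 + 0.07347056×0.366872 = 0.044866
  M+10: 0.07347056×0.058564 = 0.004303
Scale to base peak (0.342920) = 100: 32.89 : 92.11 : 100.00 : 52.28 : 13.08 : 1.25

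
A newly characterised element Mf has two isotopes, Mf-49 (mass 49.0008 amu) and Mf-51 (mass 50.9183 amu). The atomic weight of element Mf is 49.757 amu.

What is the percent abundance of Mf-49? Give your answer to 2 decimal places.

60.56%

With x = fraction of Mf-49 (so Mf-51 is 1 − x):
49.0008·x + 50.9183·(1 − x) = 49.757
(49.0008 − 50.9183)·x = 49.757 − 50.9183
x = -1.1613 / -1.9175 = 0.60563 → 60.56% Mf-49, 39.44% Mf-51.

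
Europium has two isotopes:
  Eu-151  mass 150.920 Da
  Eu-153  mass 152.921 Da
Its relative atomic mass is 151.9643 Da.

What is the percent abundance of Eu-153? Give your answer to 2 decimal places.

Writing the weighted mean with unknown fraction x of Eu-151:
150.920·x + 152.921·(1 − x) = 151.9643
(150.920 − 152.921)·x = 151.9643 − 152.921
x = -0.9567 / -2.001 = 0.47811 → 47.81% Eu-151, 52.19% Eu-153.

52.19%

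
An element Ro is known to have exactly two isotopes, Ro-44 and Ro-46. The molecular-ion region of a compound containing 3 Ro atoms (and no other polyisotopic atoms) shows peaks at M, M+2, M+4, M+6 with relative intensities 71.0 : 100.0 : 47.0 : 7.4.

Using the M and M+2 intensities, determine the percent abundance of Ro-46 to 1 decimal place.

Write p for the Ro-44 fraction. I(M+2)/I(M) = [C(3,1)·p^2·(1−p)] / p^3 = 3·(1−p)/p = 100.0/71.0 = 1.4085
(1−p)/p = 1.4085/3 = 0.4695  ⇒  p = 1/(1 + 0.4695) = 0.6805
Ro-44: 68.1%, Ro-46: 31.9%.

31.9%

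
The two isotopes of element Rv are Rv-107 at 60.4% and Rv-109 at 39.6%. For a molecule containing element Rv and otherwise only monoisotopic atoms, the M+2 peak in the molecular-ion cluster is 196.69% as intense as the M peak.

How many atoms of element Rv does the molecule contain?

3

For n independent Rv atoms, I(M+2)/I(M) = n · (abundance Rv-109) / (abundance Rv-107) = n · 0.396/0.604.
n = 1.9669 × 0.604/0.396 = 3.00 ≈ 3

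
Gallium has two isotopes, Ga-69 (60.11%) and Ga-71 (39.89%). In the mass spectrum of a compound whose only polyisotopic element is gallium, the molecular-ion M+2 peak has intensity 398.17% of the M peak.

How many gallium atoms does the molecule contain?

With n Ga atoms, P(M+2)/P(M) = C(n,1)·p^(n−1)q / p^n = n·q/p = n · 0.3989/0.6011.
n = 3.9817 × 0.6011/0.3989 = 6.00 ≈ 6

6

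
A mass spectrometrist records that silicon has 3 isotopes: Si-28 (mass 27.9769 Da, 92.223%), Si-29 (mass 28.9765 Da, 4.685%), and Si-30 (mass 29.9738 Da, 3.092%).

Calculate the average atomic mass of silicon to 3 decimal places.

Weight each isotope mass by its fractional abundance: 0.92223 × 27.9769 + 0.04685 × 28.9765 + 0.03092 × 29.9738
= 25.80114 + 1.35755 + 0.92679 = 28.08548 Da

28.085 Da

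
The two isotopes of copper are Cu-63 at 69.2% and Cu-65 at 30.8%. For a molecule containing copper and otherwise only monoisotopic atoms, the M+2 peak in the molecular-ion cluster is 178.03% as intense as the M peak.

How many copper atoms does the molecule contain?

With n Cu atoms, P(M+2)/P(M) = C(n,1)·p^(n−1)q / p^n = n·q/p = n · 0.308/0.692.
n = 1.7803 × 0.692/0.308 = 4.00 ≈ 4

4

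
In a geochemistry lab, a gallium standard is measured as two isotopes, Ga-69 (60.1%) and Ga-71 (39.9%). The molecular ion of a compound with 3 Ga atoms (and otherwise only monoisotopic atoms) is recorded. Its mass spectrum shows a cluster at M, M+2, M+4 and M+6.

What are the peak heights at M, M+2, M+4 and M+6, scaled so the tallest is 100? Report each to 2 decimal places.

Expanding (0.601 + 0.399)^3:
P(M) = 0.601^3 = 0.217082
P(M+2) = 3 × 0.601^2 × 0.399^1 = 0.432358
P(M+4) = 3 × 0.601^1 × 0.399^2 = 0.287039
P(M+6) = 0.399^3 = 0.063521
The M+2 peak is largest (0.432358); scaling to 100 gives 50.21 : 100.00 : 66.39 : 14.69.

50.21 : 100.00 : 66.39 : 14.69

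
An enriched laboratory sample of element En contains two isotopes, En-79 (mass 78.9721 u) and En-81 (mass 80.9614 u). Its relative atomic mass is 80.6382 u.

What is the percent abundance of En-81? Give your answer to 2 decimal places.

With x = fraction of En-79 (so En-81 is 1 − x):
78.9721·x + 80.9614·(1 − x) = 80.6382
(78.9721 − 80.9614)·x = 80.6382 − 80.9614
x = -0.3232 / -1.9893 = 0.16247 → 16.25% En-79, 83.75% En-81.

83.75%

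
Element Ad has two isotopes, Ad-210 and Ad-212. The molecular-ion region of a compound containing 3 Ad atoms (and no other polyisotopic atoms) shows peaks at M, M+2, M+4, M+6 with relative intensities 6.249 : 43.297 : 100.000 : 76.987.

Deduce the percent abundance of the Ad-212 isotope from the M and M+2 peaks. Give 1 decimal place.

Write p for the Ad-210 fraction. I(M+2)/I(M) = [C(3,1)·p^2·(1−p)] / p^3 = 3·(1−p)/p = 43.297/6.249 = 6.9286
(1−p)/p = 6.9286/3 = 2.3095  ⇒  p = 1/(1 + 2.3095) = 0.3022
Ad-210: 30.2%, Ad-212: 69.8%.

69.8%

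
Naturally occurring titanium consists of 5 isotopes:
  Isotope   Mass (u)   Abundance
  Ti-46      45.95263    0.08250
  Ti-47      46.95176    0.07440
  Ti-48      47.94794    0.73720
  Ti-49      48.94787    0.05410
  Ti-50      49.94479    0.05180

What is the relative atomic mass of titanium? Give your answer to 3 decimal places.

The abundance-weighted mean is 0.08250 × 45.95263 + 0.07440 × 46.95176 + 0.73720 × 47.94794 + 0.05410 × 48.94787 + 0.05180 × 49.94479
= 3.791092 + 3.493211 + 35.347221 + 2.648080 + 2.587140 = 47.866744 u

47.867 u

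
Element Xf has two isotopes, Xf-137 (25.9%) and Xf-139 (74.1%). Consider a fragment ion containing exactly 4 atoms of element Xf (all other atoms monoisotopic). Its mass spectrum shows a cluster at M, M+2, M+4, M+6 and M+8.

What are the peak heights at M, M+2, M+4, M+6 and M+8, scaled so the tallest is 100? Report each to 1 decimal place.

1.1 : 12.2 : 52.4 : 100.0 : 71.5

Each Xf atom is independently Xf-137 (p = 0.259) or Xf-139 (q = 0.741); the cluster is the binomial expansion (p + q)^4.
P(M) = 0.259^4 = 0.004500
P(M+2) = 4 × 0.259^3 × 0.741^1 = 0.051496
P(M+4) = 6 × 0.259^2 × 0.741^2 = 0.220997
P(M+6) = 4 × 0.259^1 × 0.741^3 = 0.421516
P(M+8) = 0.741^4 = 0.301490
The M+6 peak is largest (0.421516); scaling to 100 gives 1.1 : 12.2 : 52.4 : 100.0 : 71.5.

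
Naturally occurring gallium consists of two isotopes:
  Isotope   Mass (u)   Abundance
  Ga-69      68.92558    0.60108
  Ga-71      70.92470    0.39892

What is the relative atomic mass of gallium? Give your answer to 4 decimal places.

The abundance-weighted mean is 0.60108 × 68.92558 + 0.39892 × 70.92470
= 41.429788 + 28.293281 = 69.723069 u

69.7231 u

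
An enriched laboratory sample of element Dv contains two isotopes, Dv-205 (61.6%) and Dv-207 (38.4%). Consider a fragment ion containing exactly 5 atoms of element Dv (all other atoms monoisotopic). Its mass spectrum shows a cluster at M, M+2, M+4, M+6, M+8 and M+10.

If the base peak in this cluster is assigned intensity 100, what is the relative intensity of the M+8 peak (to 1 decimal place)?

19.4

(0.616 + 0.384)^5 gives M 0.0887, M+2 0.2765, M+4 0.3447, M+6 0.2149, M+8 0.0670, M+10 0.0083; the largest is M+4.
P(M+4) = C(5,2) × 0.616^3 × 0.384^2 = 10 × 0.2337449 × 0.147456 = 0.344671 (base)
P(M+8) = C(5,4) × 0.616^1 × 0.384^4 = 5 × 0.6160 × 0.02174327 = 0.066969
Relative intensity = 0.066969 / 0.344671 × 100 = 19.4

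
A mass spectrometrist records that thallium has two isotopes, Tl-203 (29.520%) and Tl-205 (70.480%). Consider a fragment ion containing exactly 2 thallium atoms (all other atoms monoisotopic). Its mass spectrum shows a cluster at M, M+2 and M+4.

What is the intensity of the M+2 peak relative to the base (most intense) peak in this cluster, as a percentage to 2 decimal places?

Binomial terms of (0.29520 + 0.70480)^2: M 0.0871, M+2 0.4161, M+4 0.4967 → M+4 is the base peak.
P(M+4) = C(2,2) × 0.29520^0 × 0.70480^2 = 1 × 1.0000 × 0.49674304 = 0.496743 (base)
P(M+2) = C(2,1) × 0.29520^1 × 0.70480^1 = 2 × 0.2952 × 0.7048 = 0.416114
Relative intensity = 0.416114 / 0.496743 × 100 = 83.77

83.77%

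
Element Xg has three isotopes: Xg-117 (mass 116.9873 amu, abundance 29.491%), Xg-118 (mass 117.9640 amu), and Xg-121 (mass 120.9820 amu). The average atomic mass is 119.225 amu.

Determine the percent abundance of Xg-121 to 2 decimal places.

51.33%

The remaining 70.509% is split between Xg-118 (fraction x) and Xg-121 (fraction 0.70509 − x).
Substituting: 117.9640x + 120.9820(0.70509 − x) = 84.724275357
(117.9640 − 120.9820)x = -0.578923023  ⇒  x = 0.19182, y = 0.51327
Xg-118: 19.18%, Xg-121: 51.33%.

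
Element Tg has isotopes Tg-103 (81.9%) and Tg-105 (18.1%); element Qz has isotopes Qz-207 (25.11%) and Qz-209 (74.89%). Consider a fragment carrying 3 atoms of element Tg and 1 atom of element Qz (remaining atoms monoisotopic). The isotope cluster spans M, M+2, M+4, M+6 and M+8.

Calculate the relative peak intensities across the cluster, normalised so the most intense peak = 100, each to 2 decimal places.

27.43 : 100.00 : 58.26 : 12.28 : 0.88

Element Tg pattern (n=3): 0.54935326 : 0.36422322 : 0.08049378 : 0.00592974
Element Qz pattern (n=1): 0.2511 : 0.7489
Convolve the two distributions (both contribute in 2-u steps):
  M: 0.54935326×0.2511 = 0.137943
  M+2: 0.54935326×0.7489 + 0.36422322×0.2511 = 0.502867
  M+4: 0.36422322×0.7489 + 0.08049378×0.2511 = 0.292979
  M+6: 0.08049378×0.7489 + 0.00592974×0.2511 = 0.061771
  M+8: 0.00592974×0.7489 = 0.004441
Scale to base peak (0.502867) = 100: 27.43 : 100.00 : 58.26 : 12.28 : 0.88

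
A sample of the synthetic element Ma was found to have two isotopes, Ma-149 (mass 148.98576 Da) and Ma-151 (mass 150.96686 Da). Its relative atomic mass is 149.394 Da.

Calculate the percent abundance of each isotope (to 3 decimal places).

Let x be the fractional abundance of Ma-149; then Ma-151 has abundance 1 − x.
148.98576·x + 150.96686·(1 − x) = 149.394
(148.98576 − 150.96686)·x = 149.394 − 150.96686
x = -1.57286 / -1.98110 = 0.79393 → 79.393% Ma-149, 20.607% Ma-151.

Ma-149: 79.393%, Ma-151: 20.607%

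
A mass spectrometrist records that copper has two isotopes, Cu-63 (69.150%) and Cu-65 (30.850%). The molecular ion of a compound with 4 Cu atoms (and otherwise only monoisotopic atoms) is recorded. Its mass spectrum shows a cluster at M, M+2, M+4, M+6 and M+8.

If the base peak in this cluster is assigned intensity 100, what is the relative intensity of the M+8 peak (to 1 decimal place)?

2.2

Binomial terms of (0.69150 + 0.30850)^4: M 0.2286, M+2 0.4080, M+4 0.2731, M+6 0.0812, M+8 0.0091 → M+2 is the base peak.
P(M+2) = C(4,1) × 0.69150^3 × 0.30850^1 = 4 × 0.33065611 × 0.3085 = 0.408030 (base)
P(M+8) = C(4,4) × 0.69150^0 × 0.30850^4 = 1 × 1.0000 × 0.00905776 = 0.009058
Relative intensity = 0.009058 / 0.408030 × 100 = 2.2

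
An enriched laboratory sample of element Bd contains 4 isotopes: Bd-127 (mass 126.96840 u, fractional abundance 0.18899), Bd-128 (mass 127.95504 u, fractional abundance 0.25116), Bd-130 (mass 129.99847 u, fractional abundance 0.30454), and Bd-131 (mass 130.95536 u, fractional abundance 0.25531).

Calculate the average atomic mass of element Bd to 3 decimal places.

Ar = Σ fᵢ·mᵢ = 0.18899 × 126.96840 + 0.25116 × 127.95504 + 0.30454 × 129.99847 + 0.25531 × 130.95536
= 23.995758 + 32.137188 + 39.589734 + 33.434213 = 129.156893 u

129.157 u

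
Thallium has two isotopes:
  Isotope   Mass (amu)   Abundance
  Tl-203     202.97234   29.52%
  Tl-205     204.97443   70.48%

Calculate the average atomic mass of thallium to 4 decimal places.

Weight each isotope mass by its fractional abundance: 0.2952 × 202.97234 + 0.7048 × 204.97443
= 59.917435 + 144.465978 = 204.383413 amu

204.3834 amu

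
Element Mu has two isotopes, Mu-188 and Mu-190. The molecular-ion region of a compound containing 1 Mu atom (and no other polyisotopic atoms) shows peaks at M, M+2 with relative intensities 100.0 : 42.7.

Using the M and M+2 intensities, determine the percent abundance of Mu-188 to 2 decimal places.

70.08%

Let p = fractional abundance of Mu-188. I(M+2)/I(M) = [C(1,1)·p^0·(1−p)] / p^1 = 1·(1−p)/p = 42.7/100.0 = 0.4270
(1−p)/p = 0.4270/1 = 0.4270  ⇒  p = 1/(1 + 0.4270) = 0.7008
Mu-188: 70.08%, Mu-190: 29.92%.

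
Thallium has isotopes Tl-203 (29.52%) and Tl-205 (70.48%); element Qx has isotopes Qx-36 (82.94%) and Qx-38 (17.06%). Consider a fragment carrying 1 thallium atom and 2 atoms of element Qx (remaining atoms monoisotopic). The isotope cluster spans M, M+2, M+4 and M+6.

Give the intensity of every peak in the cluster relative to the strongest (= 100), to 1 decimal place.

Thallium pattern (n=1): 0.2952 : 0.7048
Element Qx pattern (n=2): 0.68790436 : 0.28299128 : 0.02910436
Convolve the two distributions (both contribute in 2-u steps):
  M: 0.2952×0.68790436 = 0.203069
  M+2: 0.2952×0.28299128 + 0.7048×0.68790436 = 0.568374
  M+4: 0.2952×0.02910436 + 0.7048×0.28299128 = 0.208044
  M+6: 0.7048×0.02910436 = 0.020513
Scale to base peak (0.568374) = 100: 35.7 : 100.0 : 36.6 : 3.6

35.7 : 100.0 : 36.6 : 3.6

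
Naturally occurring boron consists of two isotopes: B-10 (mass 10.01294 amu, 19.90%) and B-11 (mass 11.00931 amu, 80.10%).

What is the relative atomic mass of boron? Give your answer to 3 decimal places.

10.811 amu

Average mass = Σ (abundance × isotope mass) = 0.1990 × 10.01294 + 0.8010 × 11.00931
= 1.992575 + 8.818457 = 10.811032 amu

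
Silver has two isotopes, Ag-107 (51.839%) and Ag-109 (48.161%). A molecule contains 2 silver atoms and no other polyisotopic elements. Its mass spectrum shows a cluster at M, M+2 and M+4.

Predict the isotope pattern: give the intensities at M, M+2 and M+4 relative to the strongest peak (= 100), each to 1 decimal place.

Each Ag atom is independently Ag-107 (p = 0.51839) or Ag-109 (q = 0.48161); the cluster is the binomial expansion (p + q)^2.
P(M) = 0.51839^2 = 0.268728
P(M+2) = 2 × 0.51839^1 × 0.48161^1 = 0.499324
P(M+4) = 0.48161^2 = 0.231948
The M+2 peak is largest (0.499324); scaling to 100 gives 53.8 : 100.0 : 46.5.

53.8 : 100.0 : 46.5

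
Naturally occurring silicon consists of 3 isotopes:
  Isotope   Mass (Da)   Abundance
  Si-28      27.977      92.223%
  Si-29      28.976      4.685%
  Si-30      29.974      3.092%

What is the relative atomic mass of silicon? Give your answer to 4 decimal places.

28.0856 Da

Average mass = Σ (abundance × isotope mass) = 0.92223 × 27.977 + 0.04685 × 28.976 + 0.03092 × 29.974
= 25.80123 + 1.35753 + 0.92680 = 28.08556 Da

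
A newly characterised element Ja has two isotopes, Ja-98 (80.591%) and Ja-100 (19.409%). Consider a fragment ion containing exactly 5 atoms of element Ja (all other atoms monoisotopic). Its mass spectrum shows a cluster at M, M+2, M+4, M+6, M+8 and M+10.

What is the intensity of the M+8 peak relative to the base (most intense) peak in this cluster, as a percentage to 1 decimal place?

Term probabilities: M 0.3400, M+2 0.4094, M+4 0.1972, M+6 0.0475, M+8 0.0057, M+10 0.0003. Base peak = M+2.
P(M+2) = C(5,1) × 0.80591^4 × 0.19409^1 = 5 × 0.42183847 × 0.19409 = 0.409373 (base)
P(M+8) = C(5,4) × 0.80591^1 × 0.19409^4 = 5 × 0.80591 × 0.0014191 = 0.005718
Relative intensity = 0.005718 / 0.409373 × 100 = 1.4

1.4%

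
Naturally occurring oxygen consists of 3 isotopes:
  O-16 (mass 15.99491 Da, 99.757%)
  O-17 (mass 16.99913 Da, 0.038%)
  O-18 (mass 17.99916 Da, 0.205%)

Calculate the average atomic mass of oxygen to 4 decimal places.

15.9994 Da

The abundance-weighted mean is 0.99757 × 15.99491 + 0.00038 × 16.99913 + 0.00205 × 17.99916
= 15.956042 + 0.006460 + 0.036898 = 15.999400 Da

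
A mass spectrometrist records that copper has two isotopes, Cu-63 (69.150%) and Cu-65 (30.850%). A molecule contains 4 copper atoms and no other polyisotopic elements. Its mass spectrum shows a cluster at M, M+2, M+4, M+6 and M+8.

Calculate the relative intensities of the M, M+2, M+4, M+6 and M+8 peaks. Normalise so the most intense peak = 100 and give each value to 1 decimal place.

56.0 : 100.0 : 66.9 : 19.9 : 2.2

Each Cu atom is independently Cu-63 (p = 0.69150) or Cu-65 (q = 0.30850); the cluster is the binomial expansion (p + q)^4.
P(M) = 0.69150^4 = 0.228649
P(M+2) = 4 × 0.69150^3 × 0.30850^1 = 0.408030
P(M+4) = 6 × 0.69150^2 × 0.30850^2 = 0.273052
P(M+6) = 4 × 0.69150^1 × 0.30850^3 = 0.081212
P(M+8) = 0.30850^4 = 0.009058
The M+2 peak is largest (0.408030); scaling to 100 gives 56.0 : 100.0 : 66.9 : 19.9 : 2.2.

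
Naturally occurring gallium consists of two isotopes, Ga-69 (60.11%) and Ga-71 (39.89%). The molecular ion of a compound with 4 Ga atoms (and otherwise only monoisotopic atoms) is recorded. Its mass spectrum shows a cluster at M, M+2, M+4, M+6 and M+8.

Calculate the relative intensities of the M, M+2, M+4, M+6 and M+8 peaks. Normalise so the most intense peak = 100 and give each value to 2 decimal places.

37.67 : 100.00 : 99.54 : 44.04 : 7.31

Each Ga atom is independently Ga-69 (p = 0.6011) or Ga-71 (q = 0.3989); the cluster is the binomial expansion (p + q)^4.
P(M) = 0.6011^4 = 0.130553
P(M+2) = 4 × 0.6011^3 × 0.3989^1 = 0.346549
P(M+4) = 6 × 0.6011^2 × 0.3989^2 = 0.344963
P(M+6) = 4 × 0.6011^1 × 0.3989^3 = 0.152616
P(M+8) = 0.3989^4 = 0.025320
The M+2 peak is largest (0.346549); scaling to 100 gives 37.67 : 100.00 : 99.54 : 44.04 : 7.31.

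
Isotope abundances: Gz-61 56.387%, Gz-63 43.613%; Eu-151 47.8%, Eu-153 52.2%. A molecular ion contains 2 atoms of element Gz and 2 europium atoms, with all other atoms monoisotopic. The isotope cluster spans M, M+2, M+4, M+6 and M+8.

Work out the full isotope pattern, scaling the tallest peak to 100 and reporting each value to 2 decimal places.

Element Gz pattern (n=2): 0.31794938 : 0.49184125 : 0.19020938
Europium pattern (n=2): 0.228484 : 0.499032 : 0.272484
Convolve the two distributions (both contribute in 2-u steps):
  M: 0.31794938×0.228484 = 0.072646
  M+2: 0.31794938×0.499032 + 0.49184125×0.228484 = 0.271045
  M+4: 0.31794938×0.272484 + 0.49184125×0.499032 + 0.19020938×0.228484 = 0.375540
  M+6: 0.49184125×0.272484 + 0.19020938×0.499032 = 0.228939
  M+8: 0.19020938×0.272484 = 0.051829
Scale to base peak (0.375540) = 100: 19.34 : 72.17 : 100.00 : 60.96 : 13.80

19.34 : 72.17 : 100.00 : 60.96 : 13.80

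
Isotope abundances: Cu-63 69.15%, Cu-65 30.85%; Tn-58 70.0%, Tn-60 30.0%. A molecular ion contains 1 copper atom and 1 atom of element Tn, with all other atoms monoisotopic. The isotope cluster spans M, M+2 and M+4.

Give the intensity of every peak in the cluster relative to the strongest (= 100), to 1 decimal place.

Copper pattern (n=1): 0.6915 : 0.3085
Element Tn pattern (n=1): 0.7000 : 0.3000
Convolve the two distributions (both contribute in 2-u steps):
  M: 0.6915×0.7000 = 0.484050
  M+2: 0.6915×0.3000 + 0.3085×0.7000 = 0.423400
  M+4: 0.3085×0.3000 = 0.092550
Scale to base peak (0.484050) = 100: 100.0 : 87.5 : 19.1

100.0 : 87.5 : 19.1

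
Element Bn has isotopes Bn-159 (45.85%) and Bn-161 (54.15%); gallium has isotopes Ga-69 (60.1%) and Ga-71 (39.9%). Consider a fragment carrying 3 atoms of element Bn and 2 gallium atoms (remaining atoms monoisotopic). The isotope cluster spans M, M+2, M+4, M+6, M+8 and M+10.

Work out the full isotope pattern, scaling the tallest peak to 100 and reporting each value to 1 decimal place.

10.7 : 52.2 : 100.0 : 93.9 : 43.2 : 7.8

Element Bn pattern (n=3): 0.0963869 : 0.34150605 : 0.4033272 : 0.15877985
Gallium pattern (n=2): 0.361201 : 0.479598 : 0.159201
Convolve the two distributions (both contribute in 2-u steps):
  M: 0.0963869×0.361201 = 0.034815
  M+2: 0.0963869×0.479598 + 0.34150605×0.361201 = 0.169579
  M+4: 0.0963869×0.159201 + 0.34150605×0.479598 + 0.4033272×0.361201 = 0.324813
  M+6: 0.34150605×0.159201 + 0.4033272×0.479598 + 0.15877985×0.361201 = 0.305154
  M+8: 0.4033272×0.159201 + 0.15877985×0.479598 = 0.140361
  M+10: 0.15877985×0.159201 = 0.025278
Scale to base peak (0.324813) = 100: 10.7 : 52.2 : 100.0 : 93.9 : 43.2 : 7.8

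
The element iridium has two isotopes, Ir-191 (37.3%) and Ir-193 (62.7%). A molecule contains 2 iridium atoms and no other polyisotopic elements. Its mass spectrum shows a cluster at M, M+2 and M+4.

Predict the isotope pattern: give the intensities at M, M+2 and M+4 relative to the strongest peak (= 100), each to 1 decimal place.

The 2 Ir atoms are independent, so intensities follow the terms of (0.373 + 0.627)^2.
P(M) = 0.373^2 = 0.139129
P(M+2) = 2 × 0.373^1 × 0.627^1 = 0.467742
P(M+4) = 0.627^2 = 0.393129
The M+2 peak is largest (0.467742); scaling to 100 gives 29.7 : 100.0 : 84.0.

29.7 : 100.0 : 84.0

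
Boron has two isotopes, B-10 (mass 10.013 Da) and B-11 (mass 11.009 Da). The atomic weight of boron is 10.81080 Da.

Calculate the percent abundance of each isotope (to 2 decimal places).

With x = fraction of B-10 (so B-11 is 1 − x):
10.013·x + 11.009·(1 − x) = 10.81080
(10.013 − 11.009)·x = 10.81080 − 11.009
x = -0.19820 / -0.996 = 0.19900 → 19.90% B-10, 80.10% B-11.

B-10: 19.90%, B-11: 80.10%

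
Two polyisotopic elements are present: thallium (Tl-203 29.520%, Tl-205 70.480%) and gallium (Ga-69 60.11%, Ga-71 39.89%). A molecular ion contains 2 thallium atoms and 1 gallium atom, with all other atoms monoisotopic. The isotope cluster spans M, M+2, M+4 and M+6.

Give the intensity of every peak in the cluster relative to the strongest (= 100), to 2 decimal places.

Thallium pattern (n=2): 0.08714304 : 0.41611392 : 0.49674304
Gallium pattern (n=1): 0.6011 : 0.3989
Convolve the two distributions (both contribute in 2-u steps):
  M: 0.08714304×0.6011 = 0.052382
  M+2: 0.08714304×0.3989 + 0.41611392×0.6011 = 0.284887
  M+4: 0.41611392×0.3989 + 0.49674304×0.6011 = 0.464580
  M+6: 0.49674304×0.3989 = 0.198151
Scale to base peak (0.464580) = 100: 11.28 : 61.32 : 100.00 : 42.65

11.28 : 61.32 : 100.00 : 42.65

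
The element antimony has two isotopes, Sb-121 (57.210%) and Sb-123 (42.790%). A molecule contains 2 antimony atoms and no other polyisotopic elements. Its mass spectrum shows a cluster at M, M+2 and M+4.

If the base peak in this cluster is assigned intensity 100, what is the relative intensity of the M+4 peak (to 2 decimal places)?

37.40

Term probabilities: M 0.3273, M+2 0.4896, M+4 0.1831. Base peak = M+2.
P(M+2) = C(2,1) × 0.57210^1 × 0.42790^1 = 2 × 0.5721 × 0.4279 = 0.489603 (base)
P(M+4) = C(2,2) × 0.57210^0 × 0.42790^2 = 1 × 1.0000 × 0.18309841 = 0.183098
Relative intensity = 0.183098 / 0.489603 × 100 = 37.40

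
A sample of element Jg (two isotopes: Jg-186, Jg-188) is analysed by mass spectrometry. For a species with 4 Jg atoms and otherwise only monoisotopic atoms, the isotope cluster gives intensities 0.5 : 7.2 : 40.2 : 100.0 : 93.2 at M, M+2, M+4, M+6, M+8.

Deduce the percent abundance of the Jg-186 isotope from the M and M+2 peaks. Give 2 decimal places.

Write p for the Jg-186 fraction. I(M+2)/I(M) = [C(4,1)·p^3·(1−p)] / p^4 = 4·(1−p)/p = 7.2/0.5 = 14.4000
(1−p)/p = 14.4000/4 = 3.6000  ⇒  p = 1/(1 + 3.6000) = 0.2174
Jg-186: 21.74%, Jg-188: 78.26%.

21.74%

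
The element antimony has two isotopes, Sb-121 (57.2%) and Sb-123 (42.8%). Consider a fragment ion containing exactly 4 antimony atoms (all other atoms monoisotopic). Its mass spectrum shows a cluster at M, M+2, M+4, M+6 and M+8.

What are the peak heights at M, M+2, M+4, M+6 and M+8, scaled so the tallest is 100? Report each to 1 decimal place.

29.8 : 89.1 : 100.0 : 49.9 : 9.3

Expanding (0.572 + 0.428)^4:
P(M) = 0.572^4 = 0.107049
P(M+2) = 4 × 0.572^3 × 0.428^1 = 0.320400
P(M+4) = 6 × 0.572^2 × 0.428^2 = 0.359609
P(M+6) = 4 × 0.572^1 × 0.428^3 = 0.179385
P(M+8) = 0.428^4 = 0.033556
The M+4 peak is largest (0.359609); scaling to 100 gives 29.8 : 89.1 : 100.0 : 49.9 : 9.3.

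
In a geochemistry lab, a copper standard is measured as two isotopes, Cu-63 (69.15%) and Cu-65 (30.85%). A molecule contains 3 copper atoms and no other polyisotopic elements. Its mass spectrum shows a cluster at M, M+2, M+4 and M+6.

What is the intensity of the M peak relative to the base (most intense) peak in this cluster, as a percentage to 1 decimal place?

Binomial terms of (0.6915 + 0.3085)^3: M 0.3307, M+2 0.4425, M+4 0.1974, M+6 0.0294 → M+2 is the base peak.
P(M+2) = C(3,1) × 0.6915^2 × 0.3085^1 = 3 × 0.47817225 × 0.3085 = 0.442548 (base)
P(M) = C(3,0) × 0.6915^3 × 0.3085^0 = 1 × 0.33065611 × 1.0000 = 0.330656
Relative intensity = 0.330656 / 0.442548 × 100 = 74.7

74.7%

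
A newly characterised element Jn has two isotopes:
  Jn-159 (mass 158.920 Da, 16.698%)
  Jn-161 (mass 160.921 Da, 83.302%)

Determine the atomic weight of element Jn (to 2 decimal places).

Weight each isotope mass by its fractional abundance: 0.16698 × 158.920 + 0.83302 × 160.921
= 26.5365 + 134.0504 = 160.5869 Da

160.59 Da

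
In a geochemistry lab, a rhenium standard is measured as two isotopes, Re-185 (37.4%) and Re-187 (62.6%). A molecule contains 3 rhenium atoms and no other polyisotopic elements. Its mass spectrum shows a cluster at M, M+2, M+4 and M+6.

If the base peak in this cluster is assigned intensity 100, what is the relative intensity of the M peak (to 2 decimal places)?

(0.374 + 0.626)^3 gives M 0.0523, M+2 0.2627, M+4 0.4397, M+6 0.2453; the largest is M+4.
P(M+4) = C(3,2) × 0.374^1 × 0.626^2 = 3 × 0.3740 × 0.391876 = 0.439685 (base)
P(M) = C(3,0) × 0.374^3 × 0.626^0 = 1 × 0.05231362 × 1.0000 = 0.052314
Relative intensity = 0.052314 / 0.439685 × 100 = 11.90

11.90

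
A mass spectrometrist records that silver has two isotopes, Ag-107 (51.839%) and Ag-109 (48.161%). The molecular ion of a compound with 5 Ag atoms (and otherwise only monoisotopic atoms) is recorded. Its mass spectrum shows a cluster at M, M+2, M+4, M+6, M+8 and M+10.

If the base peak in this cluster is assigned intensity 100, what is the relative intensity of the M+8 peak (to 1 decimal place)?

Term probabilities: M 0.0374, M+2 0.1739, M+4 0.3231, M+6 0.3002, M+8 0.1394, M+10 0.0259. Base peak = M+4.
P(M+4) = C(5,2) × 0.51839^3 × 0.48161^2 = 10 × 0.13930601 × 0.23194819 = 0.323118 (base)
P(M+8) = C(5,4) × 0.51839^1 × 0.48161^4 = 5 × 0.51839 × 0.05379996 = 0.139447
Relative intensity = 0.139447 / 0.323118 × 100 = 43.2

43.2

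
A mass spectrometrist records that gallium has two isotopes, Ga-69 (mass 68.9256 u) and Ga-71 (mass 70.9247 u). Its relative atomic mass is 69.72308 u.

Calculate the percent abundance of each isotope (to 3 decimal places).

Ga-69: 60.108%, Ga-71: 39.892%

Writing the weighted mean with unknown fraction x of Ga-69:
68.9256·x + 70.9247·(1 − x) = 69.72308
(68.9256 − 70.9247)·x = 69.72308 − 70.9247
x = -1.20162 / -1.9991 = 0.60108 → 60.108% Ga-69, 39.892% Ga-71.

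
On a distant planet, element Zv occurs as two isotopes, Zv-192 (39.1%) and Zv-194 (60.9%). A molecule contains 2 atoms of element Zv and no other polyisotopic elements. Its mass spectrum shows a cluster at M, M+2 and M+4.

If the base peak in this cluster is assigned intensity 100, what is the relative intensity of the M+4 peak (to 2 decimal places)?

Term probabilities: M 0.1529, M+2 0.4762, M+4 0.3709. Base peak = M+2.
P(M+2) = C(2,1) × 0.391^1 × 0.609^1 = 2 × 0.3910 × 0.6090 = 0.476238 (base)
P(M+4) = C(2,2) × 0.391^0 × 0.609^2 = 1 × 1.0000 × 0.370881 = 0.370881
Relative intensity = 0.370881 / 0.476238 × 100 = 77.88

77.88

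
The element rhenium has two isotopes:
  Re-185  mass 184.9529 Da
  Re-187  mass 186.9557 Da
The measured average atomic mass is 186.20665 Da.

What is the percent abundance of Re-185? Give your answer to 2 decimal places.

Let x be the fractional abundance of Re-185; then Re-187 has abundance 1 − x.
184.9529·x + 186.9557·(1 − x) = 186.20665
(184.9529 − 186.9557)·x = 186.20665 − 186.9557
x = -0.74905 / -2.0028 = 0.37400 → 37.40% Re-185, 62.60% Re-187.

37.40%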